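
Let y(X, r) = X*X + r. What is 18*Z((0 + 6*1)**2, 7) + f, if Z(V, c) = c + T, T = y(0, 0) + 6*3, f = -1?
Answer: 449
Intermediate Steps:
y(X, r) = r + X**2 (y(X, r) = X**2 + r = r + X**2)
T = 18 (T = (0 + 0**2) + 6*3 = (0 + 0) + 18 = 0 + 18 = 18)
Z(V, c) = 18 + c (Z(V, c) = c + 18 = 18 + c)
18*Z((0 + 6*1)**2, 7) + f = 18*(18 + 7) - 1 = 18*25 - 1 = 450 - 1 = 449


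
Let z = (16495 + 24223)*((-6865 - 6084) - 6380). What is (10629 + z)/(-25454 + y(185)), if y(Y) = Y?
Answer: 262342531/8423 ≈ 31146.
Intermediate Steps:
z = -787038222 (z = 40718*(-12949 - 6380) = 40718*(-19329) = -787038222)
(10629 + z)/(-25454 + y(185)) = (10629 - 787038222)/(-25454 + 185) = -787027593/(-25269) = -787027593*(-1/25269) = 262342531/8423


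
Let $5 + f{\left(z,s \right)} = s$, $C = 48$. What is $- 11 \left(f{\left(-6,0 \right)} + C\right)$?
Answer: $-473$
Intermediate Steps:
$f{\left(z,s \right)} = -5 + s$
$- 11 \left(f{\left(-6,0 \right)} + C\right) = - 11 \left(\left(-5 + 0\right) + 48\right) = - 11 \left(-5 + 48\right) = \left(-11\right) 43 = -473$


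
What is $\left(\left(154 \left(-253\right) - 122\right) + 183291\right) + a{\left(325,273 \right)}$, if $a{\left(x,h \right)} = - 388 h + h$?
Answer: $38556$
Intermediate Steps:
$a{\left(x,h \right)} = - 387 h$
$\left(\left(154 \left(-253\right) - 122\right) + 183291\right) + a{\left(325,273 \right)} = \left(\left(154 \left(-253\right) - 122\right) + 183291\right) - 105651 = \left(\left(-38962 - 122\right) + 183291\right) - 105651 = \left(-39084 + 183291\right) - 105651 = 144207 - 105651 = 38556$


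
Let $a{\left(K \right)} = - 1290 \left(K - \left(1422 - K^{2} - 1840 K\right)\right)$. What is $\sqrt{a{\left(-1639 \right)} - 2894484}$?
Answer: $54 \sqrt{146101} \approx 20641.0$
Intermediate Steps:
$a{\left(K \right)} = 1834380 - 2374890 K - 1290 K^{2}$ ($a{\left(K \right)} = - 1290 \left(K + \left(-1422 + K^{2} + 1840 K\right)\right) = - 1290 \left(-1422 + K^{2} + 1841 K\right) = 1834380 - 2374890 K - 1290 K^{2}$)
$\sqrt{a{\left(-1639 \right)} - 2894484} = \sqrt{\left(1834380 - -3892444710 - 1290 \left(-1639\right)^{2}\right) - 2894484} = \sqrt{\left(1834380 + 3892444710 - 3465354090\right) - 2894484} = \sqrt{428925000 - 2894484} = \sqrt{426030516} = 54 \sqrt{146101}$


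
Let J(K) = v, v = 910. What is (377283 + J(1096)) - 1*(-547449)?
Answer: 925642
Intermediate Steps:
J(K) = 910
(377283 + J(1096)) - 1*(-547449) = (377283 + 910) - 1*(-547449) = 378193 + 547449 = 925642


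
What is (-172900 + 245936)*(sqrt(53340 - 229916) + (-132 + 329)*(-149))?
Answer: -2143825708 + 584288*I*sqrt(2759) ≈ -2.1438e+9 + 3.069e+7*I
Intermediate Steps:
(-172900 + 245936)*(sqrt(53340 - 229916) + (-132 + 329)*(-149)) = 73036*(sqrt(-176576) + 197*(-149)) = 73036*(8*I*sqrt(2759) - 29353) = 73036*(-29353 + 8*I*sqrt(2759)) = -2143825708 + 584288*I*sqrt(2759)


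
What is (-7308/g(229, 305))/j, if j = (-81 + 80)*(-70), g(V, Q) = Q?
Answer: -522/1525 ≈ -0.34230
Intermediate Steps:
j = 70 (j = -1*(-70) = 70)
(-7308/g(229, 305))/j = -7308/305/70 = -7308*1/305*(1/70) = -7308/305*1/70 = -522/1525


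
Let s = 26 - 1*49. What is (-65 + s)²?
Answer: 7744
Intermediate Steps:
s = -23 (s = 26 - 49 = -23)
(-65 + s)² = (-65 - 23)² = (-88)² = 7744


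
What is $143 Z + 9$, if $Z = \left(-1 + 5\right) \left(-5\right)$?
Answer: $-2851$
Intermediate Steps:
$Z = -20$ ($Z = 4 \left(-5\right) = -20$)
$143 Z + 9 = 143 \left(-20\right) + 9 = -2860 + 9 = -2851$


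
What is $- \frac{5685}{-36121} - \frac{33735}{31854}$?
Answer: $- \frac{345817315}{383532778} \approx -0.90166$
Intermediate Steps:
$- \frac{5685}{-36121} - \frac{33735}{31854} = \left(-5685\right) \left(- \frac{1}{36121}\right) - \frac{11245}{10618} = \frac{5685}{36121} - \frac{11245}{10618} = - \frac{345817315}{383532778}$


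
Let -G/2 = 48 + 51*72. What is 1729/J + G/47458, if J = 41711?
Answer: -114137479/989760319 ≈ -0.11532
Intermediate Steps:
G = -7440 (G = -2*(48 + 51*72) = -2*(48 + 3672) = -2*3720 = -7440)
1729/J + G/47458 = 1729/41711 - 7440/47458 = 1729*(1/41711) - 7440*1/47458 = 1729/41711 - 3720/23729 = -114137479/989760319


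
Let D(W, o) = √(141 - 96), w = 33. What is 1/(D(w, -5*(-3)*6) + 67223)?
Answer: 67223/4518931684 - 3*√5/4518931684 ≈ 1.4874e-5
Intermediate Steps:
D(W, o) = 3*√5 (D(W, o) = √45 = 3*√5)
1/(D(w, -5*(-3)*6) + 67223) = 1/(3*√5 + 67223) = 1/(67223 + 3*√5)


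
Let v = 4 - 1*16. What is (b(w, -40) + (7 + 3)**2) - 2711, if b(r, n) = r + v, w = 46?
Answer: -2577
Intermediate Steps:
v = -12 (v = 4 - 16 = -12)
b(r, n) = -12 + r (b(r, n) = r - 12 = -12 + r)
(b(w, -40) + (7 + 3)**2) - 2711 = ((-12 + 46) + (7 + 3)**2) - 2711 = (34 + 10**2) - 2711 = (34 + 100) - 2711 = 134 - 2711 = -2577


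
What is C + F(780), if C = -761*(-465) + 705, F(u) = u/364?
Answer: 2482005/7 ≈ 3.5457e+5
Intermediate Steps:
F(u) = u/364 (F(u) = u*(1/364) = u/364)
C = 354570 (C = 353865 + 705 = 354570)
C + F(780) = 354570 + (1/364)*780 = 354570 + 15/7 = 2482005/7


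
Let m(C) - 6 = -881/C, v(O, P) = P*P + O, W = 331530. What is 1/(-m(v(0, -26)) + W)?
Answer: 676/224111105 ≈ 3.0164e-6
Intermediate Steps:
v(O, P) = O + P**2 (v(O, P) = P**2 + O = O + P**2)
m(C) = 6 - 881/C
1/(-m(v(0, -26)) + W) = 1/(-(6 - 881/(0 + (-26)**2)) + 331530) = 1/(-(6 - 881/(0 + 676)) + 331530) = 1/(-(6 - 881/676) + 331530) = 1/(-1*3175/676 + 331530) = 1/(-3175/676 + 331530) = 1/(224111105/676) = 676/224111105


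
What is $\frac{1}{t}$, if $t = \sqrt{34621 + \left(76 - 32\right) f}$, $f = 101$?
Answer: $\frac{\sqrt{39065}}{39065} \approx 0.0050595$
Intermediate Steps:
$t = \sqrt{39065}$ ($t = \sqrt{34621 + \left(76 - 32\right) 101} = \sqrt{34621 + 44 \cdot 101} = \sqrt{34621 + 4444} = \sqrt{39065} \approx 197.65$)
$\frac{1}{t} = \frac{1}{\sqrt{39065}} = \frac{\sqrt{39065}}{39065}$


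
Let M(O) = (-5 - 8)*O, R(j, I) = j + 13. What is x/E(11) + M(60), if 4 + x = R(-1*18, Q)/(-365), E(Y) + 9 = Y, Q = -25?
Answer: -114171/146 ≈ -781.99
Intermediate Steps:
E(Y) = -9 + Y
R(j, I) = 13 + j
M(O) = -13*O
x = -291/73 (x = -4 + (13 - 1*18)/(-365) = -4 + (13 - 18)*(-1/365) = -4 - 5*(-1/365) = -4 + 1/73 = -291/73 ≈ -3.9863)
x/E(11) + M(60) = -291/73/(-9 + 11) - 13*60 = -291/73/2 - 780 = (½)*(-291/73) - 780 = -291/146 - 780 = -114171/146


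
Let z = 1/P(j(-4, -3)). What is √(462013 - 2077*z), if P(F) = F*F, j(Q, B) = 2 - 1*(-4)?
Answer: √16630391/6 ≈ 679.67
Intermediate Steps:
j(Q, B) = 6 (j(Q, B) = 2 + 4 = 6)
P(F) = F²
z = 1/36 (z = 1/(6²) = 1/36 ≈ 0.027778)
√(462013 - 2077*z) = √(462013 - 2077*1/36) = √(462013 - 2077/36) = √(16630391/36) = √16630391/6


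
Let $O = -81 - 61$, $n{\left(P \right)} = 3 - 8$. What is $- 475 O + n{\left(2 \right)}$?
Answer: $67445$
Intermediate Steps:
$n{\left(P \right)} = -5$
$O = -142$
$- 475 O + n{\left(2 \right)} = \left(-475\right) \left(-142\right) - 5 = 67450 - 5 = 67445$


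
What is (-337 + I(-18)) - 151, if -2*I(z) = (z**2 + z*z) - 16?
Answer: -804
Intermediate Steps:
I(z) = 8 - z**2 (I(z) = -((z**2 + z*z) - 16)/2 = -((z**2 + z**2) - 16)/2 = -(2*z**2 - 16)/2 = -(-16 + 2*z**2)/2 = 8 - z**2)
(-337 + I(-18)) - 151 = (-337 + (8 - 1*(-18)**2)) - 151 = (-337 + (8 - 1*324)) - 151 = (-337 + (8 - 324)) - 151 = (-337 - 316) - 151 = -653 - 151 = -804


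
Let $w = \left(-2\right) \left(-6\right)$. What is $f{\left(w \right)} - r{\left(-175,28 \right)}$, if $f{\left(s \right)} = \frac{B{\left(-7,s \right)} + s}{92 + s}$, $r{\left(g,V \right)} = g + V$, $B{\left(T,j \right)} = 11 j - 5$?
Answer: $\frac{15427}{104} \approx 148.34$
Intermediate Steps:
$w = 12$
$B{\left(T,j \right)} = -5 + 11 j$
$r{\left(g,V \right)} = V + g$
$f{\left(s \right)} = \frac{-5 + 12 s}{92 + s}$ ($f{\left(s \right)} = \frac{\left(-5 + 11 s\right) + s}{92 + s} = \frac{-5 + 12 s}{92 + s}$)
$f{\left(w \right)} - r{\left(-175,28 \right)} = \frac{-5 + 12 \cdot 12}{92 + 12} - \left(28 - 175\right) = \frac{-5 + 144}{104} - -147 = \frac{1}{104} \cdot 139 + 147 = \frac{139}{104} + 147 = \frac{15427}{104}$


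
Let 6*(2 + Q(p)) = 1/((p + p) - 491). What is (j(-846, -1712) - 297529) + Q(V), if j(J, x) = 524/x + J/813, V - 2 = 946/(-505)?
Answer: -25657664522719795/86234874228 ≈ -2.9753e+5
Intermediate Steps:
V = 64/505 (V = 2 + 946/(-505) = 2 + 946*(-1/505) = 2 - 946/505 = 64/505 ≈ 0.12673)
Q(p) = -2 + 1/(6*(-491 + 2*p)) (Q(p) = -2 + 1/(6*((p + p) - 491)) = -2 + 1/(6*(2*p - 491)) = -2 + 1/(6*(-491 + 2*p)))
j(J, x) = 524/x + J/813 (j(J, x) = 524/x + J*(1/813) = 524/x + J/813)
(j(-846, -1712) - 297529) + Q(V) = ((524/(-1712) + (1/813)*(-846)) - 297529) + (5893 - 24*64/505)/(6*(-491 + 2*(64/505))) = ((524*(-1/1712) - 282/271) - 297529) + (5893 - 1536/505)/(6*(-491 + 128/505)) = ((-131/428 - 282/271) - 297529) + (1/6)*(2974429/505)/(-247827/505) = (-156197/115988 - 297529) + (1/6)*(-505/247827)*(2974429/505) = -34509949849/115988 - 2974429/1486962 = -25657664522719795/86234874228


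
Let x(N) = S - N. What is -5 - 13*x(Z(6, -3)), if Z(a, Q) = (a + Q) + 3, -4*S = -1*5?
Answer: 227/4 ≈ 56.750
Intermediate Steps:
S = 5/4 (S = -(-1)*5/4 = -¼*(-5) = 5/4 ≈ 1.2500)
Z(a, Q) = 3 + Q + a (Z(a, Q) = (Q + a) + 3 = 3 + Q + a)
x(N) = 5/4 - N
-5 - 13*x(Z(6, -3)) = -5 - 13*(5/4 - (3 - 3 + 6)) = -5 - 13*(5/4 - 1*6) = -5 - 13*(5/4 - 6) = -5 - 13*(-19/4) = -5 + 247/4 = 227/4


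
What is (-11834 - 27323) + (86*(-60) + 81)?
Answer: -44236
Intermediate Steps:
(-11834 - 27323) + (86*(-60) + 81) = -39157 + (-5160 + 81) = -39157 - 5079 = -44236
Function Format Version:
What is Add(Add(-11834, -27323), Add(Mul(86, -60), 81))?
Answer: -44236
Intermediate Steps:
Add(Add(-11834, -27323), Add(Mul(86, -60), 81)) = Add(-39157, Add(-5160, 81)) = Add(-39157, -5079) = -44236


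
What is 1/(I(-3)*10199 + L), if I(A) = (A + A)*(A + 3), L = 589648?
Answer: 1/589648 ≈ 1.6959e-6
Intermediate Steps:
I(A) = 2*A*(3 + A) (I(A) = (2*A)*(3 + A) = 2*A*(3 + A))
1/(I(-3)*10199 + L) = 1/((2*(-3)*(3 - 3))*10199 + 589648) = 1/((2*(-3)*0)*10199 + 589648) = 1/(0*10199 + 589648) = 1/(0 + 589648) = 1/589648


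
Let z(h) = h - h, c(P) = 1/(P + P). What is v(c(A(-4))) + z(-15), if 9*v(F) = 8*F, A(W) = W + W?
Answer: -1/18 ≈ -0.055556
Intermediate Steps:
A(W) = 2*W
c(P) = 1/(2*P)
z(h) = 0
v(F) = 8*F/9 (v(F) = (8*F)/9 = 8*F/9)
v(c(A(-4))) + z(-15) = 8*(1/(2*((2*(-4)))))/9 + 0 = 8*((½)/(-8))/9 + 0 = 8*((½)*(-⅛))/9 + 0 = (8/9)*(-1/16) + 0 = -1/18 + 0 = -1/18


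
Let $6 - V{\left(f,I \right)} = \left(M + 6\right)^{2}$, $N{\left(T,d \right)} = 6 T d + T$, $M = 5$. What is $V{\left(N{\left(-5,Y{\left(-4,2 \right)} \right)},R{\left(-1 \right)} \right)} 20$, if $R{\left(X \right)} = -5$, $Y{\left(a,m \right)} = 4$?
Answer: $-2300$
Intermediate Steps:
$N{\left(T,d \right)} = T + 6 T d$ ($N{\left(T,d \right)} = 6 T d + T = T + 6 T d$)
$V{\left(f,I \right)} = -115$ ($V{\left(f,I \right)} = 6 - \left(5 + 6\right)^{2} = 6 - 11^{2} = 6 - 121 = -115$)
$V{\left(N{\left(-5,Y{\left(-4,2 \right)} \right)},R{\left(-1 \right)} \right)} 20 = \left(-115\right) 20 = -2300$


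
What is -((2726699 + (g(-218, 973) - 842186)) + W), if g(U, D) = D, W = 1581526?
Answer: -3467012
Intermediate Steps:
-((2726699 + (g(-218, 973) - 842186)) + W) = -((2726699 + (973 - 842186)) + 1581526) = -((2726699 - 841213) + 1581526) = -(1885486 + 1581526) = -1*3467012 = -3467012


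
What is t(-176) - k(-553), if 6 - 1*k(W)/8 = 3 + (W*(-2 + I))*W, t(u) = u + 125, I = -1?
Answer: -7339491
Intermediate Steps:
t(u) = 125 + u
k(W) = 24 + 24*W² (k(W) = 48 - 8*(3 + (W*(-2 - 1))*W) = 48 - 8*(3 + (W*(-3))*W) = 48 - 8*(3 + (-3*W)*W) = 48 - 8*(3 - 3*W²) = 48 + (-24 + 24*W²) = 24 + 24*W²)
t(-176) - k(-553) = (125 - 176) - (24 + 24*(-553)²) = -51 - (24 + 24*305809) = -51 - (24 + 7339416) = -51 - 1*7339440 = -51 - 7339440 = -7339491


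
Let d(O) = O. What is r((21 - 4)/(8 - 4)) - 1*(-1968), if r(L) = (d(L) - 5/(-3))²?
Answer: 288433/144 ≈ 2003.0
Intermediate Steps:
r(L) = (5/3 + L)² (r(L) = (L - 5/(-3))² = (L - 5*(-⅓))² = (L + 5/3)² = (5/3 + L)²)
r((21 - 4)/(8 - 4)) - 1*(-1968) = (5 + 3*((21 - 4)/(8 - 4)))²/9 - 1*(-1968) = (5 + 3*(17/4))²/9 + 1968 = (5 + 51/4)²/9 + 1968 = (71/4)²/9 + 1968 = (⅑)*(5041/16) + 1968 = 5041/144 + 1968 = 288433/144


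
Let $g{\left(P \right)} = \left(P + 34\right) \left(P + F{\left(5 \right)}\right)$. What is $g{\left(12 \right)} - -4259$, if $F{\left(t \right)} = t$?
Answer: $5041$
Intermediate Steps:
$g{\left(P \right)} = \left(5 + P\right) \left(34 + P\right)$ ($g{\left(P \right)} = \left(P + 34\right) \left(P + 5\right) = \left(34 + P\right) \left(5 + P\right) = \left(5 + P\right) \left(34 + P\right)$)
$g{\left(12 \right)} - -4259 = \left(170 + 12^{2} + 39 \cdot 12\right) - -4259 = \left(170 + 144 + 468\right) + 4259 = 782 + 4259 = 5041$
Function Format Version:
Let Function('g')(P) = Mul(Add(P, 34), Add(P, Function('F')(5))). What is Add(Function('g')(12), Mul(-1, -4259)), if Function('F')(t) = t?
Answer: 5041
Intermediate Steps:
Function('g')(P) = Mul(Add(5, P), Add(34, P)) (Function('g')(P) = Mul(Add(P, 34), Add(P, 5)) = Mul(Add(34, P), Add(5, P)) = Mul(Add(5, P), Add(34, P)))
Add(Function('g')(12), Mul(-1, -4259)) = Add(Add(170, Pow(12, 2), Mul(39, 12)), Mul(-1, -4259)) = Add(Add(170, 144, 468), 4259) = Add(782, 4259) = 5041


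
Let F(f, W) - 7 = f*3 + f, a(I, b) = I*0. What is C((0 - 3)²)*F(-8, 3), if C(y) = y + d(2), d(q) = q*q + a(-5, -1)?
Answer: -325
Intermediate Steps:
a(I, b) = 0
d(q) = q² (d(q) = q*q + 0 = q² + 0 = q²)
F(f, W) = 7 + 4*f (F(f, W) = 7 + (f*3 + f) = 7 + (3*f + f) = 7 + 4*f)
C(y) = 4 + y (C(y) = y + 2² = y + 4 = 4 + y)
C((0 - 3)²)*F(-8, 3) = (4 + (0 - 3)²)*(7 + 4*(-8)) = (4 + (-3)²)*(7 - 32) = (4 + 9)*(-25) = 13*(-25) = -325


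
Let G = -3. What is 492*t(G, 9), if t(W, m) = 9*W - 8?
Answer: -17220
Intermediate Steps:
t(W, m) = -8 + 9*W
492*t(G, 9) = 492*(-8 + 9*(-3)) = 492*(-8 - 27) = 492*(-35) = -17220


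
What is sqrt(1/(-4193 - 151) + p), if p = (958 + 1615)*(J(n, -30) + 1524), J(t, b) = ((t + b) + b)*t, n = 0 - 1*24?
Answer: sqrt(42969736456194)/2172 ≈ 3018.0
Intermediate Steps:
n = -24 (n = 0 - 24 = -24)
J(t, b) = t*(t + 2*b) (J(t, b) = ((b + t) + b)*t = (t + 2*b)*t = t*(t + 2*b))
p = 9108420 (p = (958 + 1615)*(-24*(-24 + 2*(-30)) + 1524) = 2573*(-24*(-24 - 60) + 1524) = 2573*(-24*(-84) + 1524) = 2573*(2016 + 1524) = 2573*3540 = 9108420)
sqrt(1/(-4193 - 151) + p) = sqrt(1/(-4193 - 151) + 9108420) = sqrt(1/(-4344) + 9108420) = sqrt(-1/4344 + 9108420) = sqrt(39566976479/4344) = sqrt(42969736456194)/2172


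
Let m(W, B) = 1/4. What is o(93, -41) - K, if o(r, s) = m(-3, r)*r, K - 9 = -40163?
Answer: 160709/4 ≈ 40177.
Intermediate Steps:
K = -40154 (K = 9 - 40163 = -40154)
m(W, B) = 1/4
o(r, s) = r/4
o(93, -41) - K = (1/4)*93 - 1*(-40154) = 93/4 + 40154 = 160709/4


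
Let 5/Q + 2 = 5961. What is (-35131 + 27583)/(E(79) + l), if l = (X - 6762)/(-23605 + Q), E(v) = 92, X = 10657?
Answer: -70781214008/861180745 ≈ -82.191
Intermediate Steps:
Q = 5/5959 (Q = 5/(-2 + 5961) = 5/5959 ≈ 0.00083907)
l = -4642061/28132438 (l = (10657 - 6762)/(-23605 + 5/5959) = 3895/(-140662190/5959) = 3895*(-5959/140662190) = -4642061/28132438 ≈ -0.16501)
(-35131 + 27583)/(E(79) + l) = (-35131 + 27583)/(92 - 4642061/28132438) = -7548/2583542235/28132438 = -7548*28132438/2583542235 = -70781214008/861180745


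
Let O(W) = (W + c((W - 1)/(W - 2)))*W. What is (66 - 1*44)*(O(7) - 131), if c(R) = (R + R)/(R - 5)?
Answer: -36124/19 ≈ -1901.3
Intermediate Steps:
c(R) = 2*R/(-5 + R) (c(R) = (2*R)/(-5 + R) = 2*R/(-5 + R))
O(W) = W*(W + 2*(-1 + W)/((-5 + (-1 + W)/(-2 + W))*(-2 + W))) (O(W) = (W + 2*((W - 1)/(W - 2))/(-5 + (W - 1)/(W - 2)))*W = (W + 2*((-1 + W)/(-2 + W))/(-5 + (-1 + W)/(-2 + W)))*W = (W + 2*(-1 + W)/((-5 + (-1 + W)/(-2 + W))*(-2 + W)))*W = W*(W + 2*(-1 + W)/((-5 + (-1 + W)/(-2 + W))*(-2 + W))))
(66 - 1*44)*(O(7) - 131) = (66 - 1*44)*(7*(2 - 11*7 + 4*7**2)/(-9 + 4*7) - 131) = (66 - 44)*(7*(2 - 77 + 4*49)/(-9 + 28) - 131) = 22*(7*(2 - 77 + 196)/19 - 131) = 22*(7*(1/19)*121 - 131) = 22*(847/19 - 131) = 22*(-1642/19) = -36124/19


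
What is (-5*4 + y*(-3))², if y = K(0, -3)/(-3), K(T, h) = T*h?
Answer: 400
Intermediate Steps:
y = 0 (y = (0*(-3))/(-3) = 0*(-⅓) = 0)
(-5*4 + y*(-3))² = (-5*4 + 0*(-3))² = (-20 + 0)² = (-20)² = 400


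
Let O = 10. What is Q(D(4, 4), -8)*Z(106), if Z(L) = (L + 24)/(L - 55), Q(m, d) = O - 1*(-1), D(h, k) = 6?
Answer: 1430/51 ≈ 28.039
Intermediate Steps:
Q(m, d) = 11 (Q(m, d) = 10 - 1*(-1) = 10 + 1 = 11)
Z(L) = (24 + L)/(-55 + L)
Q(D(4, 4), -8)*Z(106) = 11*((24 + 106)/(-55 + 106)) = 11*(130/51) = 1430/51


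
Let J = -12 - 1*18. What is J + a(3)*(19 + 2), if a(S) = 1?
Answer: -9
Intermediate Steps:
J = -30 (J = -12 - 18 = -30)
J + a(3)*(19 + 2) = -30 + 1*(19 + 2) = -30 + 1*21 = -30 + 21 = -9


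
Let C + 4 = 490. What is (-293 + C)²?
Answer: 37249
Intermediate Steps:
C = 486 (C = -4 + 490 = 486)
(-293 + C)² = (-293 + 486)² = 193² = 37249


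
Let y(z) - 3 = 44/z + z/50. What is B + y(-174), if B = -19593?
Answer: -42616369/2175 ≈ -19594.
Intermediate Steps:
y(z) = 3 + 44/z + z/50 (y(z) = 3 + (44/z + z/50) = 3 + 44/z + z/50)
B + y(-174) = -19593 + (3 + 44/(-174) + (1/50)*(-174)) = -19593 + (3 + 44*(-1/174) - 87/25) = -19593 + (3 - 22/87 - 87/25) = -19593 - 1594/2175 = -42616369/2175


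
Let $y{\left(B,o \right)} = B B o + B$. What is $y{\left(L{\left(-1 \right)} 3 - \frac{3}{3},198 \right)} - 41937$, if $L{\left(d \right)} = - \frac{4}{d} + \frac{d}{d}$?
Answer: $-3115$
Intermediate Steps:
$L{\left(d \right)} = 1 - \frac{4}{d}$ ($L{\left(d \right)} = - \frac{4}{d} + 1 = 1 - \frac{4}{d}$)
$y{\left(B,o \right)} = B + o B^{2}$ ($y{\left(B,o \right)} = B^{2} o + B = o B^{2} + B = B + o B^{2}$)
$y{\left(L{\left(-1 \right)} 3 - \frac{3}{3},198 \right)} - 41937 = \left(\frac{-4 - 1}{-1} \cdot 3 - \frac{3}{3}\right) \left(1 + \left(\frac{-4 - 1}{-1} \cdot 3 - \frac{3}{3}\right) 198\right) - 41937 = \left(\left(-1\right) \left(-5\right) 3 - 1\right) \left(1 + \left(\left(-1\right) \left(-5\right) 3 - 1\right) 198\right) - 41937 = \left(5 \cdot 3 - 1\right) \left(1 + \left(5 \cdot 3 - 1\right) 198\right) - 41937 = \left(15 - 1\right) \left(1 + \left(15 - 1\right) 198\right) - 41937 = 14 \left(1 + 14 \cdot 198\right) - 41937 = 14 \left(1 + 2772\right) - 41937 = 14 \cdot 2773 - 41937 = 38822 - 41937 = -3115$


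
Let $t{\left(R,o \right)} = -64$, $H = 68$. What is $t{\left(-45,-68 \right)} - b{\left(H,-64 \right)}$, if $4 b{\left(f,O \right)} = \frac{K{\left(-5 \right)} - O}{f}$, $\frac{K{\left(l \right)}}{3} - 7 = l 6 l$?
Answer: $- \frac{17943}{272} \approx -65.967$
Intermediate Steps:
$K{\left(l \right)} = 21 + 18 l^{2}$ ($K{\left(l \right)} = 21 + 3 l 6 l = 21 + 3 \cdot 6 l l = 21 + 3 \cdot 6 l^{2} = 21 + 18 l^{2}$)
$b{\left(f,O \right)} = \frac{471 - O}{4 f}$ ($b{\left(f,O \right)} = \frac{\left(\left(21 + 18 \left(-5\right)^{2}\right) - O\right) \frac{1}{f}}{4} = \frac{\left(\left(21 + 18 \cdot 25\right) - O\right) \frac{1}{f}}{4} = \frac{\left(\left(21 + 450\right) - O\right) \frac{1}{f}}{4} = \frac{\left(471 - O\right) \frac{1}{f}}{4} = \frac{\frac{1}{f} \left(471 - O\right)}{4} = \frac{471 - O}{4 f}$)
$t{\left(-45,-68 \right)} - b{\left(H,-64 \right)} = -64 - \frac{471 - -64}{4 \cdot 68} = -64 - \frac{1}{4} \cdot \frac{1}{68} \left(471 + 64\right) = -64 - \frac{1}{4} \cdot \frac{1}{68} \cdot 535 = -64 - \frac{535}{272} = - \frac{17943}{272}$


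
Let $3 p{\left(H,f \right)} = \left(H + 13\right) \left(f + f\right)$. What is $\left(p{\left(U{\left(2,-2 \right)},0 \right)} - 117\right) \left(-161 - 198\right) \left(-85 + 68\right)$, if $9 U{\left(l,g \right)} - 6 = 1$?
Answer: $-714051$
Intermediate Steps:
$U{\left(l,g \right)} = \frac{7}{9}$ ($U{\left(l,g \right)} = \frac{2}{3} + \frac{1}{9} \cdot 1 = \frac{2}{3} + \frac{1}{9} = \frac{7}{9}$)
$p{\left(H,f \right)} = \frac{2 f \left(13 + H\right)}{3}$ ($p{\left(H,f \right)} = \frac{\left(H + 13\right) \left(f + f\right)}{3} = \frac{\left(13 + H\right) 2 f}{3} = \frac{2 f \left(13 + H\right)}{3}$)
$\left(p{\left(U{\left(2,-2 \right)},0 \right)} - 117\right) \left(-161 - 198\right) \left(-85 + 68\right) = \left(\frac{2}{3} \cdot 0 \left(13 + \frac{7}{9}\right) - 117\right) \left(-161 - 198\right) \left(-85 + 68\right) = \left(\frac{2}{3} \cdot 0 \cdot \frac{124}{9} - 117\right) \left(\left(-359\right) \left(-17\right)\right) = \left(0 - 117\right) 6103 = \left(-117\right) 6103 = -714051$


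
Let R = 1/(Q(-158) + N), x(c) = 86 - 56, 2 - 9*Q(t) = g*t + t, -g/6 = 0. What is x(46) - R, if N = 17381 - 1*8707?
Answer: 2346771/78226 ≈ 30.000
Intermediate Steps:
g = 0 (g = -6*0 = 0)
Q(t) = 2/9 - t/9 (Q(t) = 2/9 - (0*t + t)/9 = 2/9 - (0 + t)/9 = 2/9 - t/9)
N = 8674 (N = 17381 - 8707 = 8674)
x(c) = 30
R = 9/78226 (R = 1/((2/9 - 1/9*(-158)) + 8674) = 1/((2/9 + 158/9) + 8674) = 1/(160/9 + 8674) = 1/(78226/9) = 9/78226 ≈ 0.00011505)
x(46) - R = 30 - 1*9/78226 = 30 - 9/78226 = 2346771/78226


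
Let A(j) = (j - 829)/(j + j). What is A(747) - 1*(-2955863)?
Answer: 2208029620/747 ≈ 2.9559e+6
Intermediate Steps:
A(j) = (-829 + j)/(2*j) (A(j) = (-829 + j)/((2*j)) = (-829 + j)*(1/(2*j)) = (-829 + j)/(2*j))
A(747) - 1*(-2955863) = (1/2)*(-829 + 747)/747 - 1*(-2955863) = (1/2)*(1/747)*(-82) + 2955863 = -41/747 + 2955863 = 2208029620/747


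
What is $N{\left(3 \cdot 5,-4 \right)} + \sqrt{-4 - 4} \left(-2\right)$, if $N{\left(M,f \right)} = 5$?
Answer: $5 - 4 i \sqrt{2} \approx 5.0 - 5.6569 i$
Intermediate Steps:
$N{\left(3 \cdot 5,-4 \right)} + \sqrt{-4 - 4} \left(-2\right) = 5 + \sqrt{-4 - 4} \left(-2\right) = 5 + \sqrt{-8} \left(-2\right) = 5 + 2 i \sqrt{2} \left(-2\right) = 5 - 4 i \sqrt{2}$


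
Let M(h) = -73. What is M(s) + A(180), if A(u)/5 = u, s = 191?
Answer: 827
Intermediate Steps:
A(u) = 5*u
M(s) + A(180) = -73 + 5*180 = -73 + 900 = 827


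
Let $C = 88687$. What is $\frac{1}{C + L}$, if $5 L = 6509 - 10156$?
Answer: $\frac{5}{439788} \approx 1.1369 \cdot 10^{-5}$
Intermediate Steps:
$L = - \frac{3647}{5}$ ($L = \frac{6509 - 10156}{5} = \frac{1}{5} \left(-3647\right) = - \frac{3647}{5} \approx -729.4$)
$\frac{1}{C + L} = \frac{1}{88687 - \frac{3647}{5}} = \frac{1}{\frac{439788}{5}} = \frac{5}{439788}$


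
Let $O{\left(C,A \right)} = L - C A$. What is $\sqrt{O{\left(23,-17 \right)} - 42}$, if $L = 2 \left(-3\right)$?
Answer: $7 \sqrt{7} \approx 18.52$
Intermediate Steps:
$L = -6$
$O{\left(C,A \right)} = -6 - A C$ ($O{\left(C,A \right)} = -6 - C A = -6 - A C$)
$\sqrt{O{\left(23,-17 \right)} - 42} = \sqrt{\left(-6 - \left(-17\right) 23\right) - 42} = \sqrt{\left(-6 + 391\right) - 42} = \sqrt{385 - 42} = \sqrt{343} = 7 \sqrt{7}$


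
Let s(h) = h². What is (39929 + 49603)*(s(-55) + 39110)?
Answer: 3772430820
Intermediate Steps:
(39929 + 49603)*(s(-55) + 39110) = (39929 + 49603)*((-55)² + 39110) = 89532*(3025 + 39110) = 89532*42135 = 3772430820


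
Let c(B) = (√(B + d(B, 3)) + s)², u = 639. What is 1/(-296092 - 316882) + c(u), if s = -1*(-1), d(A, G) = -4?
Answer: 389851463/612974 + 2*√635 ≈ 686.40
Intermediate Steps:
s = 1
c(B) = (1 + √(-4 + B))² (c(B) = (√(B - 4) + 1)² = (√(-4 + B) + 1)² = (1 + √(-4 + B))²)
1/(-296092 - 316882) + c(u) = 1/(-296092 - 316882) + (1 + √(-4 + 639))² = 1/(-612974) + (1 + √635)² = -1/612974 + (1 + √635)²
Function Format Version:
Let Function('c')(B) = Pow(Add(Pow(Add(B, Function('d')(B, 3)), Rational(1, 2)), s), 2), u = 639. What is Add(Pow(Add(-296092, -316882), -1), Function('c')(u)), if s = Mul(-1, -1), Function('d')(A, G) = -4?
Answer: Add(Rational(389851463, 612974), Mul(2, Pow(635, Rational(1, 2)))) ≈ 686.40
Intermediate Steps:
s = 1
Function('c')(B) = Pow(Add(1, Pow(Add(-4, B), Rational(1, 2))), 2) (Function('c')(B) = Pow(Add(Pow(Add(B, -4), Rational(1, 2)), 1), 2) = Pow(Add(Pow(Add(-4, B), Rational(1, 2)), 1), 2) = Pow(Add(1, Pow(Add(-4, B), Rational(1, 2))), 2))
Add(Pow(Add(-296092, -316882), -1), Function('c')(u)) = Add(Pow(Add(-296092, -316882), -1), Pow(Add(1, Pow(Add(-4, 639), Rational(1, 2))), 2)) = Add(Pow(-612974, -1), Pow(Add(1, Pow(635, Rational(1, 2))), 2)) = Add(Rational(-1, 612974), Pow(Add(1, Pow(635, Rational(1, 2))), 2))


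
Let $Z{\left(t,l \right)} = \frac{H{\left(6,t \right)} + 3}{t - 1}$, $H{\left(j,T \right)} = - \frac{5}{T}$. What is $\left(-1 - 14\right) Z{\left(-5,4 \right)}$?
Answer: $10$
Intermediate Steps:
$Z{\left(t,l \right)} = \frac{3 - \frac{5}{t}}{-1 + t}$ ($Z{\left(t,l \right)} = \frac{- \frac{5}{t} + 3}{t - 1} = \frac{3 - \frac{5}{t}}{-1 + t}$)
$\left(-1 - 14\right) Z{\left(-5,4 \right)} = \left(-1 - 14\right) \frac{-5 + 3 \left(-5\right)}{\left(-5\right) \left(-1 - 5\right)} = - 15 \left(- \frac{-5 - 15}{5 \left(-6\right)}\right) = - 15 \left(\left(- \frac{1}{5}\right) \left(- \frac{1}{6}\right) \left(-20\right)\right) = \left(-15\right) \left(- \frac{2}{3}\right) = 10$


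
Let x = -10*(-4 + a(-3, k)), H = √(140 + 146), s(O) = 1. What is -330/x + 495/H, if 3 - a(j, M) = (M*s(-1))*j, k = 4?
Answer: 3 + 45*√286/26 ≈ 32.270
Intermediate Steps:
H = √286 ≈ 16.912
a(j, M) = 3 - M*j (a(j, M) = 3 - M*1*j = 3 - M*j)
x = -110 (x = -10*(-4 + (3 - 1*4*(-3))) = -10*(-4 + (3 + 12)) = -10*(-4 + 15) = -10*11 = -110)
-330/x + 495/H = -330/(-110) + 495/(√286) = -330*(-1/110) + 495*(√286/286) = 3 + 45*√286/26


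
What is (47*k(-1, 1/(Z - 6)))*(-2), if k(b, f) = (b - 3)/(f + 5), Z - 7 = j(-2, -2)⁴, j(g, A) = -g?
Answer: 3196/43 ≈ 74.326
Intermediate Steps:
Z = 23 (Z = 7 + (-1*(-2))⁴ = 7 + 2⁴ = 7 + 16 = 23)
k(b, f) = (-3 + b)/(5 + f)
(47*k(-1, 1/(Z - 6)))*(-2) = (47*((-3 - 1)/(5 + 1/(23 - 6))))*(-2) = (47*(-4/(5 + 1/17)))*(-2) = (47*(-4/(86/17)))*(-2) = (47*((17/86)*(-4)))*(-2) = (47*(-34/43))*(-2) = -1598/43*(-2) = 3196/43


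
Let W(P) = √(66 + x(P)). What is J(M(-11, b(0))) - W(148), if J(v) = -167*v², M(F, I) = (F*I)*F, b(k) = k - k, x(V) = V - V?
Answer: -√66 ≈ -8.1240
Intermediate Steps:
x(V) = 0
b(k) = 0
M(F, I) = I*F²
W(P) = √66 (W(P) = √(66 + 0) = √66)
J(M(-11, b(0))) - W(148) = -167*(0*(-11)²)² - √66 = -167*(0*121)² - √66 = -167*0² - √66 = -167*0 - √66 = 0 - √66 = -√66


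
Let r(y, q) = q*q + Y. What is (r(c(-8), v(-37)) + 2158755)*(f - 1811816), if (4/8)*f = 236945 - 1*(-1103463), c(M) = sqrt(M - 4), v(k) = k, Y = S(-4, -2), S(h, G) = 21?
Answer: 1877166005000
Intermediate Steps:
Y = 21
c(M) = sqrt(-4 + M)
r(y, q) = 21 + q**2 (r(y, q) = q*q + 21 = q**2 + 21 = 21 + q**2)
f = 2680816 (f = 2*(236945 - 1*(-1103463)) = 2*(236945 + 1103463) = 2*1340408 = 2680816)
(r(c(-8), v(-37)) + 2158755)*(f - 1811816) = ((21 + (-37)**2) + 2158755)*(2680816 - 1811816) = ((21 + 1369) + 2158755)*869000 = (1390 + 2158755)*869000 = 2160145*869000 = 1877166005000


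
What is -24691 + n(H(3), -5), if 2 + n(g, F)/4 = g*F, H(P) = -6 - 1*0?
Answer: -24579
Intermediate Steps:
H(P) = -6 (H(P) = -6 + 0 = -6)
n(g, F) = -8 + 4*F*g (n(g, F) = -8 + 4*(g*F) = -8 + 4*(F*g) = -8 + 4*F*g)
-24691 + n(H(3), -5) = -24691 + (-8 + 4*(-5)*(-6)) = -24691 + (-8 + 120) = -24691 + 112 = -24579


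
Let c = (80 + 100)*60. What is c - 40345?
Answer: -29545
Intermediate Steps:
c = 10800 (c = 180*60 = 10800)
c - 40345 = 10800 - 40345 = -29545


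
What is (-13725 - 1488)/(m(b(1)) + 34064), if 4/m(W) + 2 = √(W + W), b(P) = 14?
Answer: -222094587/497305202 + 15213*√7/3481136414 ≈ -0.44658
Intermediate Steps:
m(W) = 4/(-2 + √2*√W) (m(W) = 4/(-2 + √(W + W)) = 4/(-2 + √(2*W)) = 4/(-2 + √2*√W))
(-13725 - 1488)/(m(b(1)) + 34064) = (-13725 - 1488)/(4/(-2 + √2*√14) + 34064) = -15213/(4/(-2 + 2*√7) + 34064) = -15213/(34064 + 4/(-2 + 2*√7))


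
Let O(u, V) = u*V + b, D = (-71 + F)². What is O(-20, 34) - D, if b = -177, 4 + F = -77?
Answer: -23961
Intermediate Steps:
F = -81 (F = -4 - 77 = -81)
D = 23104 (D = (-71 - 81)² = (-152)² = 23104)
O(u, V) = -177 + V*u (O(u, V) = u*V - 177 = V*u - 177 = -177 + V*u)
O(-20, 34) - D = (-177 + 34*(-20)) - 1*23104 = (-177 - 680) - 23104 = -857 - 23104 = -23961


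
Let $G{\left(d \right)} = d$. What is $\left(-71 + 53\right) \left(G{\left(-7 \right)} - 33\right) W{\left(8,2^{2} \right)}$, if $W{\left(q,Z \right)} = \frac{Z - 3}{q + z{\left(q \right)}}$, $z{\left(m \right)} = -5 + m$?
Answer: $\frac{720}{11} \approx 65.455$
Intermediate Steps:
$W{\left(q,Z \right)} = \frac{-3 + Z}{-5 + 2 q}$ ($W{\left(q,Z \right)} = \frac{Z - 3}{q + \left(-5 + q\right)} = \frac{-3 + Z}{-5 + 2 q}$)
$\left(-71 + 53\right) \left(G{\left(-7 \right)} - 33\right) W{\left(8,2^{2} \right)} = \left(-71 + 53\right) \left(-7 - 33\right) \frac{-3 + 2^{2}}{-5 + 2 \cdot 8} = \left(-18\right) \left(-40\right) \frac{-3 + 4}{-5 + 16} = 720 \cdot \frac{1}{11} \cdot 1 = 720 \cdot \frac{1}{11} = \frac{720}{11}$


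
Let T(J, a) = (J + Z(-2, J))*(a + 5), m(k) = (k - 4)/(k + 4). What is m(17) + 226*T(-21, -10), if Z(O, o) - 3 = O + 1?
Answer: 450883/21 ≈ 21471.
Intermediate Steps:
Z(O, o) = 4 + O (Z(O, o) = 3 + (O + 1) = 3 + (1 + O) = 4 + O)
m(k) = (-4 + k)/(4 + k)
T(J, a) = (2 + J)*(5 + a) (T(J, a) = (J + (4 - 2))*(a + 5) = (J + 2)*(5 + a) = (2 + J)*(5 + a))
m(17) + 226*T(-21, -10) = (-4 + 17)/(4 + 17) + 226*(10 + 2*(-10) + 5*(-21) - 21*(-10)) = 13/21 + 226*(10 - 20 - 105 + 210) = (1/21)*13 + 226*95 = 13/21 + 21470 = 450883/21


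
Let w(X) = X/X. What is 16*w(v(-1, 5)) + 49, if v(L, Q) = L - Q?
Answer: 65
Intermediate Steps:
w(X) = 1
16*w(v(-1, 5)) + 49 = 16*1 + 49 = 16 + 49 = 65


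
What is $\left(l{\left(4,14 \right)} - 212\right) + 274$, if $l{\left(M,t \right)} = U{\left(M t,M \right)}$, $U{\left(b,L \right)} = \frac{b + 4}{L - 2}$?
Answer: $92$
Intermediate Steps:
$U{\left(b,L \right)} = \frac{4 + b}{-2 + L}$
$l{\left(M,t \right)} = \frac{4 + M t}{-2 + M}$
$\left(l{\left(4,14 \right)} - 212\right) + 274 = \left(\frac{4 + 4 \cdot 14}{-2 + 4} - 212\right) + 274 = \left(\frac{4 + 56}{2} - 212\right) + 274 = \left(\frac{1}{2} \cdot 60 - 212\right) + 274 = \left(30 - 212\right) + 274 = -182 + 274 = 92$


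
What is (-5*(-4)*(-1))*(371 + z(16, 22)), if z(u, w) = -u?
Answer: -7100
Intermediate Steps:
(-5*(-4)*(-1))*(371 + z(16, 22)) = (-5*(-4)*(-1))*(371 - 1*16) = (20*(-1))*(371 - 16) = -20*355 = -7100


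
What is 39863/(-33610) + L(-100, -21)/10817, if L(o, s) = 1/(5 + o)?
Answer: -8192770071/6907628030 ≈ -1.1860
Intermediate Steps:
39863/(-33610) + L(-100, -21)/10817 = 39863/(-33610) + 1/((5 - 100)*10817) = 39863*(-1/33610) + (1/10817)/(-95) = -39863/33610 - 1/95*1/10817 = -39863/33610 - 1/1027615 = -8192770071/6907628030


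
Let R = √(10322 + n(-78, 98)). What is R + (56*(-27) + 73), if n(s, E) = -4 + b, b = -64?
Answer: -1439 + √10254 ≈ -1337.7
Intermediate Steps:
n(s, E) = -68 (n(s, E) = -4 - 64 = -68)
R = √10254 (R = √(10322 - 68) = √10254 ≈ 101.26)
R + (56*(-27) + 73) = √10254 + (56*(-27) + 73) = √10254 + (-1512 + 73) = √10254 - 1439 = -1439 + √10254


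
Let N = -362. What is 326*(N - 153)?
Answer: -167890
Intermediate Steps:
326*(N - 153) = 326*(-362 - 153) = 326*(-515) = -167890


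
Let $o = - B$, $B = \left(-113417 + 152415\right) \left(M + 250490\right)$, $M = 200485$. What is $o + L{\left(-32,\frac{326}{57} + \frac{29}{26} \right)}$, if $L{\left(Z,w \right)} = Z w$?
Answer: $- \frac{13032058342114}{741} \approx -1.7587 \cdot 10^{10}$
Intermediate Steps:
$B = 17587123050$ ($B = \left(-113417 + 152415\right) \left(200485 + 250490\right) = 38998 \cdot 450975 = 17587123050$)
$o = -17587123050$ ($o = \left(-1\right) 17587123050 = -17587123050$)
$o + L{\left(-32,\frac{326}{57} + \frac{29}{26} \right)} = -17587123050 - 32 \left(\frac{326}{57} + \frac{29}{26}\right) = -17587123050 - \frac{162064}{741} = - \frac{13032058342114}{741}$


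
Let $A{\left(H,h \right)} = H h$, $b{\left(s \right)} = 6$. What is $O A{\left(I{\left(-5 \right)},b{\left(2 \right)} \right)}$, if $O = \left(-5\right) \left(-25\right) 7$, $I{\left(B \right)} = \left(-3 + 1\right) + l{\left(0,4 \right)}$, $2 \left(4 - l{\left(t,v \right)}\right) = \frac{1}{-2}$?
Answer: $\frac{23625}{2} \approx 11813.0$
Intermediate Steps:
$l{\left(t,v \right)} = \frac{17}{4}$ ($l{\left(t,v \right)} = 4 - \frac{1}{2 \left(-2\right)} = 4 - - \frac{1}{4} = 4 + \frac{1}{4} = \frac{17}{4}$)
$I{\left(B \right)} = \frac{9}{4}$ ($I{\left(B \right)} = \left(-3 + 1\right) + \frac{17}{4} = -2 + \frac{17}{4} = \frac{9}{4}$)
$O = 875$ ($O = 125 \cdot 7 = 875$)
$O A{\left(I{\left(-5 \right)},b{\left(2 \right)} \right)} = 875 \cdot \frac{9}{4} \cdot 6 = 875 \cdot \frac{27}{2} = \frac{23625}{2}$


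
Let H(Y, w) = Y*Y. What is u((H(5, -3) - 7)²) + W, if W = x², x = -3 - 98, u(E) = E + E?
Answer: 10849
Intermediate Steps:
H(Y, w) = Y²
u(E) = 2*E
x = -101
W = 10201 (W = (-101)² = 10201)
u((H(5, -3) - 7)²) + W = 2*(5² - 7)² + 10201 = 2*(25 - 7)² + 10201 = 2*18² + 10201 = 2*324 + 10201 = 648 + 10201 = 10849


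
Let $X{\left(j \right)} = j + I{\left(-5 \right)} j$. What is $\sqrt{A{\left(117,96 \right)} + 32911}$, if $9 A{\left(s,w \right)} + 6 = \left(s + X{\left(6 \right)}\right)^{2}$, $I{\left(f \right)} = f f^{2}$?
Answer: $\frac{\sqrt{689322}}{3} \approx 276.75$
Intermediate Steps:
$I{\left(f \right)} = f^{3}$
$X{\left(j \right)} = - 124 j$ ($X{\left(j \right)} = j + \left(-5\right)^{3} j = j - 125 j = - 124 j$)
$A{\left(s,w \right)} = - \frac{2}{3} + \frac{\left(-744 + s\right)^{2}}{9}$ ($A{\left(s,w \right)} = - \frac{2}{3} + \frac{\left(s - 744\right)^{2}}{9} = - \frac{2}{3} + \frac{\left(-744 + s\right)^{2}}{9}$)
$\sqrt{A{\left(117,96 \right)} + 32911} = \sqrt{\left(- \frac{2}{3} + \frac{\left(-744 + 117\right)^{2}}{9}\right) + 32911} = \sqrt{\left(- \frac{2}{3} + \frac{\left(-627\right)^{2}}{9}\right) + 32911} = \sqrt{\left(- \frac{2}{3} + \frac{1}{9} \cdot 393129\right) + 32911} = \sqrt{\left(- \frac{2}{3} + 43681\right) + 32911} = \sqrt{\frac{131041}{3} + 32911} = \sqrt{\frac{229774}{3}} = \frac{\sqrt{689322}}{3}$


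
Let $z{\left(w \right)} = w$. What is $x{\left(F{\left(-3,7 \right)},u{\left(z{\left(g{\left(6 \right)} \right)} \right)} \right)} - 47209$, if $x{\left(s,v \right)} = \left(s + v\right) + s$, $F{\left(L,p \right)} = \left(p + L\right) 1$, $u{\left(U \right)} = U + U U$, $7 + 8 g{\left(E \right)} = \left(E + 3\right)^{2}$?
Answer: $- \frac{753699}{16} \approx -47106.0$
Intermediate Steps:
$g{\left(E \right)} = - \frac{7}{8} + \frac{\left(3 + E\right)^{2}}{8}$ ($g{\left(E \right)} = - \frac{7}{8} + \frac{\left(E + 3\right)^{2}}{8} = - \frac{7}{8} + \frac{\left(3 + E\right)^{2}}{8}$)
$u{\left(U \right)} = U + U^{2}$
$F{\left(L,p \right)} = L + p$ ($F{\left(L,p \right)} = \left(L + p\right) 1 = L + p$)
$x{\left(s,v \right)} = v + 2 s$
$x{\left(F{\left(-3,7 \right)},u{\left(z{\left(g{\left(6 \right)} \right)} \right)} \right)} - 47209 = \left(\left(- \frac{7}{8} + \frac{\left(3 + 6\right)^{2}}{8}\right) \left(1 - \left(\frac{7}{8} - \frac{\left(3 + 6\right)^{2}}{8}\right)\right) + 2 \left(-3 + 7\right)\right) - 47209 = \left(\left(- \frac{7}{8} + \frac{9^{2}}{8}\right) \left(1 - \left(\frac{7}{8} - \frac{9^{2}}{8}\right)\right) + 2 \cdot 4\right) - 47209 = \left(\left(- \frac{7}{8} + \frac{1}{8} \cdot 81\right) \left(1 + \left(- \frac{7}{8} + \frac{1}{8} \cdot 81\right)\right) + 8\right) - 47209 = \left(\left(- \frac{7}{8} + \frac{81}{8}\right) \left(1 + \left(- \frac{7}{8} + \frac{81}{8}\right)\right) + 8\right) - 47209 = \left(\frac{37 \left(1 + \frac{37}{4}\right)}{4} + 8\right) - 47209 = \left(\frac{37}{4} \cdot \frac{41}{4} + 8\right) - 47209 = \left(\frac{1517}{16} + 8\right) - 47209 = \frac{1645}{16} - 47209 = - \frac{753699}{16}$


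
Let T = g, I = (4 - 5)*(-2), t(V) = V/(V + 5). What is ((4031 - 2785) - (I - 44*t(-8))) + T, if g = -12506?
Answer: -33434/3 ≈ -11145.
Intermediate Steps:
t(V) = V/(5 + V)
I = 2 (I = -1*(-2) = 2)
T = -12506
((4031 - 2785) - (I - 44*t(-8))) + T = ((4031 - 2785) - (2 - (-352)/(5 - 8))) - 12506 = (1246 - (2 - (-352)/(-3))) - 12506 = (1246 - (2 - (-352)*(-1)/3)) - 12506 = (1246 - (2 - 44*8/3)) - 12506 = (1246 - (2 - 352/3)) - 12506 = (1246 - 1*(-346/3)) - 12506 = (1246 + 346/3) - 12506 = 4084/3 - 12506 = -33434/3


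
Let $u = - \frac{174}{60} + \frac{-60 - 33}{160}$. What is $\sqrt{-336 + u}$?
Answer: $\frac{i \sqrt{543170}}{40} \approx 18.425 i$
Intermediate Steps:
$u = - \frac{557}{160}$ ($u = \left(-174\right) \frac{1}{60} - \frac{93}{160} = - \frac{29}{10} - \frac{93}{160} = - \frac{557}{160} \approx -3.4813$)
$\sqrt{-336 + u} = \sqrt{-336 - \frac{557}{160}} = \sqrt{- \frac{54317}{160}} = \frac{i \sqrt{543170}}{40}$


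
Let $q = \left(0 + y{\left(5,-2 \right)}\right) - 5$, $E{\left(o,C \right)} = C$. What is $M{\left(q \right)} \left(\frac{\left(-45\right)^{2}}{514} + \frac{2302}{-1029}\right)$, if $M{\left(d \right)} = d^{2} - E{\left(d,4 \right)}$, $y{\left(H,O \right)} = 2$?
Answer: $\frac{4502485}{528906} \approx 8.5128$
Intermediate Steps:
$q = -3$ ($q = \left(0 + 2\right) - 5 = 2 - 5 = -3$)
$M{\left(d \right)} = -4 + d^{2}$ ($M{\left(d \right)} = d^{2} - 4 = -4 + d^{2}$)
$M{\left(q \right)} \left(\frac{\left(-45\right)^{2}}{514} + \frac{2302}{-1029}\right) = \left(-4 + \left(-3\right)^{2}\right) \left(\frac{\left(-45\right)^{2}}{514} + \frac{2302}{-1029}\right) = \left(-4 + 9\right) \left(2025 \cdot \frac{1}{514} + 2302 \left(- \frac{1}{1029}\right)\right) = 5 \left(\frac{2025}{514} - \frac{2302}{1029}\right) = 5 \cdot \frac{900497}{528906} = \frac{4502485}{528906}$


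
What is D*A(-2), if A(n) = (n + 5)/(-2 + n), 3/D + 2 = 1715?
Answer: -3/2284 ≈ -0.0013135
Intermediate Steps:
D = 1/571 (D = 3/(-2 + 1715) = 3/1713 = 3*(1/1713) = 1/571 ≈ 0.0017513)
A(n) = (5 + n)/(-2 + n)
D*A(-2) = ((5 - 2)/(-2 - 2))/571 = (3/(-4))/571 = (-1/4*3)/571 = (1/571)*(-3/4) = -3/2284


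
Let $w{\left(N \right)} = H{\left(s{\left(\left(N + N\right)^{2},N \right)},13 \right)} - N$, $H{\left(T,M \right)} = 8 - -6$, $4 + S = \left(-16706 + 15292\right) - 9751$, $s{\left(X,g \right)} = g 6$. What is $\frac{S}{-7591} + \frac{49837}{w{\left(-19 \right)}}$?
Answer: $\frac{378681244}{250503} \approx 1511.7$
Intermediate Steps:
$s{\left(X,g \right)} = 6 g$
$S = -11169$ ($S = -4 + \left(\left(-16706 + 15292\right) - 9751\right) = -4 - 11165 = -11169$)
$H{\left(T,M \right)} = 14$ ($H{\left(T,M \right)} = 8 + 6 = 14$)
$w{\left(N \right)} = 14 - N$
$\frac{S}{-7591} + \frac{49837}{w{\left(-19 \right)}} = - \frac{11169}{-7591} + \frac{49837}{14 - -19} = \left(-11169\right) \left(- \frac{1}{7591}\right) + \frac{49837}{14 + 19} = \frac{11169}{7591} + \frac{49837}{33} = \frac{378681244}{250503}$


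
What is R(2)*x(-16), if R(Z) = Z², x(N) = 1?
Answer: 4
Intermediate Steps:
R(2)*x(-16) = 2²*1 = 4*1 = 4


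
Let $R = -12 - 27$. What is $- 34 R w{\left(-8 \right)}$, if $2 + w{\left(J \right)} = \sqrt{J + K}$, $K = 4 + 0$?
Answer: $-2652 + 2652 i \approx -2652.0 + 2652.0 i$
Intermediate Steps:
$K = 4$
$w{\left(J \right)} = -2 + \sqrt{4 + J}$ ($w{\left(J \right)} = -2 + \sqrt{J + 4} = -2 + \sqrt{4 + J}$)
$R = -39$ ($R = -12 - 27 = -39$)
$- 34 R w{\left(-8 \right)} = \left(-34\right) \left(-39\right) \left(-2 + \sqrt{4 - 8}\right) = 1326 \left(-2 + \sqrt{-4}\right) = 1326 \left(-2 + 2 i\right) = -2652 + 2652 i$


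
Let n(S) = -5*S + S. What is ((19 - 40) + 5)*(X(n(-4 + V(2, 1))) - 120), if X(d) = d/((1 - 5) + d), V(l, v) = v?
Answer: 1896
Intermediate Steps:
n(S) = -4*S
X(d) = d/(-4 + d)
((19 - 40) + 5)*(X(n(-4 + V(2, 1))) - 120) = ((19 - 40) + 5)*((-4*(-4 + 1))/(-4 - 4*(-4 + 1)) - 120) = (-21 + 5)*((-4*(-3))/(-4 - 4*(-3)) - 120) = -16*(12/(-4 + 12) - 120) = -16*(12/8 - 120) = -16*(12*(⅛) - 120) = -16*(3/2 - 120) = -16*(-237/2) = 1896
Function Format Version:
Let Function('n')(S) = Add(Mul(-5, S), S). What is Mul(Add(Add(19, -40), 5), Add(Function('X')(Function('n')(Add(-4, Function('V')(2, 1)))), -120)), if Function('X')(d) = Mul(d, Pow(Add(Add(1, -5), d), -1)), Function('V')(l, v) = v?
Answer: 1896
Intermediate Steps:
Function('n')(S) = Mul(-4, S)
Function('X')(d) = Mul(d, Pow(Add(-4, d), -1))
Mul(Add(Add(19, -40), 5), Add(Function('X')(Function('n')(Add(-4, Function('V')(2, 1)))), -120)) = Mul(Add(Add(19, -40), 5), Add(Mul(Mul(-4, Add(-4, 1)), Pow(Add(-4, Mul(-4, Add(-4, 1))), -1)), -120)) = Mul(Add(-21, 5), Add(Mul(Mul(-4, -3), Pow(Add(-4, Mul(-4, -3)), -1)), -120)) = Mul(-16, Add(Mul(12, Pow(Add(-4, 12), -1)), -120)) = Mul(-16, Add(Mul(12, Pow(8, -1)), -120)) = Mul(-16, Add(Mul(12, Rational(1, 8)), -120)) = Mul(-16, Add(Rational(3, 2), -120)) = Mul(-16, Rational(-237, 2)) = 1896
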